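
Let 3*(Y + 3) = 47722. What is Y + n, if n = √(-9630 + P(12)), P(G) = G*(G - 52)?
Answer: 47713/3 + I*√10110 ≈ 15904.0 + 100.55*I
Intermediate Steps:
Y = 47713/3 (Y = -3 + (⅓)*47722 = -3 + 47722/3 = 47713/3 ≈ 15904.)
P(G) = G*(-52 + G)
n = I*√10110 (n = √(-9630 + 12*(-52 + 12)) = √(-9630 + 12*(-40)) = √(-9630 - 480) = √(-10110) = I*√10110 ≈ 100.55*I)
Y + n = 47713/3 + I*√10110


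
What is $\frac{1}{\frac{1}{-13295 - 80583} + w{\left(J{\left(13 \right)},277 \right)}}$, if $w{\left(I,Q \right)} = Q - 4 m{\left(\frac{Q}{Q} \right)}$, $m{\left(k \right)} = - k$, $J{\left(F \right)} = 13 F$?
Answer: $\frac{93878}{26379717} \approx 0.0035587$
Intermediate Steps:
$w{\left(I,Q \right)} = 4 + Q$ ($w{\left(I,Q \right)} = Q - 4 \left(- \frac{Q}{Q}\right) = Q - 4 \left(\left(-1\right) 1\right) = Q - -4 = Q + 4 = 4 + Q$)
$\frac{1}{\frac{1}{-13295 - 80583} + w{\left(J{\left(13 \right)},277 \right)}} = \frac{1}{\frac{1}{-13295 - 80583} + \left(4 + 277\right)} = \frac{1}{\frac{1}{-93878} + 281} = \frac{1}{- \frac{1}{93878} + 281} = \frac{1}{\frac{26379717}{93878}} = \frac{93878}{26379717}$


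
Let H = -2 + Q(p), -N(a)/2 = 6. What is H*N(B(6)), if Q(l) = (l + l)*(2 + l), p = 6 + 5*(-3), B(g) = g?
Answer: -1488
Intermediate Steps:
p = -9 (p = 6 - 15 = -9)
N(a) = -12 (N(a) = -2*6 = -12)
Q(l) = 2*l*(2 + l) (Q(l) = (2*l)*(2 + l) = 2*l*(2 + l))
H = 124 (H = -2 + 2*(-9)*(2 - 9) = -2 + 2*(-9)*(-7) = -2 + 126 = 124)
H*N(B(6)) = 124*(-12) = -1488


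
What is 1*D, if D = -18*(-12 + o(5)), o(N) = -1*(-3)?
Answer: 162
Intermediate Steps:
o(N) = 3
D = 162 (D = -18*(-12 + 3) = -18*(-9) = 162)
1*D = 1*162 = 162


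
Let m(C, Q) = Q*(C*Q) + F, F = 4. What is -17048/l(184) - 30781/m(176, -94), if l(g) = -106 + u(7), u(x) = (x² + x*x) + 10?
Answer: -13256044141/1555140 ≈ -8524.0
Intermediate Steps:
u(x) = 10 + 2*x² (u(x) = (x² + x²) + 10 = 2*x² + 10 = 10 + 2*x²)
l(g) = 2 (l(g) = -106 + (10 + 2*7²) = -106 + (10 + 2*49) = -106 + (10 + 98) = -106 + 108 = 2)
m(C, Q) = 4 + C*Q² (m(C, Q) = Q*(C*Q) + 4 = C*Q² + 4 = 4 + C*Q²)
-17048/l(184) - 30781/m(176, -94) = -17048/2 - 30781/(4 + 176*(-94)²) = -17048*½ - 30781/(4 + 176*8836) = -8524 - 30781/(4 + 1555136) = -8524 - 30781/1555140 = -13256044141/1555140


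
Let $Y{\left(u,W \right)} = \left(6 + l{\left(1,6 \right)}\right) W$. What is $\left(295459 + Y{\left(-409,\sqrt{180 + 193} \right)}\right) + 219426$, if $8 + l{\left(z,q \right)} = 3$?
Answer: $514885 + \sqrt{373} \approx 5.149 \cdot 10^{5}$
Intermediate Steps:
$l{\left(z,q \right)} = -5$ ($l{\left(z,q \right)} = -8 + 3 = -5$)
$Y{\left(u,W \right)} = W$ ($Y{\left(u,W \right)} = \left(6 - 5\right) W = 1 W = W$)
$\left(295459 + Y{\left(-409,\sqrt{180 + 193} \right)}\right) + 219426 = \left(295459 + \sqrt{180 + 193}\right) + 219426 = \left(295459 + \sqrt{373}\right) + 219426 = 514885 + \sqrt{373}$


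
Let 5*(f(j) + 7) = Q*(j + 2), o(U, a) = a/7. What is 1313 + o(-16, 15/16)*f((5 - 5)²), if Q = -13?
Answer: 146873/112 ≈ 1311.4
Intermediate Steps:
o(U, a) = a/7 (o(U, a) = a*(⅐) = a/7)
f(j) = -61/5 - 13*j/5 (f(j) = -7 + (-13*(j + 2))/5 = -7 + (-13*(2 + j))/5 = -7 + (-26 - 13*j)/5 = -7 + (-26/5 - 13*j/5) = -61/5 - 13*j/5)
1313 + o(-16, 15/16)*f((5 - 5)²) = 1313 + ((15/16)/7)*(-61/5 - 13*(5 - 5)²/5) = 1313 + ((15*(1/16))/7)*(-61/5 - 13/5*0²) = 1313 + ((⅐)*(15/16))*(-61/5 - 13/5*0) = 1313 + 15*(-61/5 + 0)/112 = 1313 + (15/112)*(-61/5) = 1313 - 183/112 = 146873/112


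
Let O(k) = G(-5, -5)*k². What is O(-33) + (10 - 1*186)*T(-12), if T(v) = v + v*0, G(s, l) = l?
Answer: -3333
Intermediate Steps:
O(k) = -5*k²
T(v) = v (T(v) = v + 0 = v)
O(-33) + (10 - 1*186)*T(-12) = -5*(-33)² + (10 - 1*186)*(-12) = -5*1089 + (10 - 186)*(-12) = -5445 - 176*(-12) = -5445 + 2112 = -3333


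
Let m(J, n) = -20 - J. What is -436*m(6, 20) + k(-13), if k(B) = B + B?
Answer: 11310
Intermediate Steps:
k(B) = 2*B
-436*m(6, 20) + k(-13) = -436*(-20 - 1*6) + 2*(-13) = -436*(-20 - 6) - 26 = -436*(-26) - 26 = 11336 - 26 = 11310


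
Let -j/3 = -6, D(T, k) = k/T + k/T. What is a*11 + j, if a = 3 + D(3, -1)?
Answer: 131/3 ≈ 43.667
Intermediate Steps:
D(T, k) = 2*k/T
j = 18 (j = -3*(-6) = 18)
a = 7/3 (a = 3 + 2*(-1)/3 = 3 + 2*(-1)*(1/3) = 3 - 2/3 = 7/3 ≈ 2.3333)
a*11 + j = (7/3)*11 + 18 = 77/3 + 18 = 131/3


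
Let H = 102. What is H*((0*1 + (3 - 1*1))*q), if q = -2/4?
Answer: -102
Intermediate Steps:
q = -1/2 (q = -2*1/4 = -1/2 ≈ -0.50000)
H*((0*1 + (3 - 1*1))*q) = 102*((0*1 + (3 - 1*1))*(-1/2)) = 102*((0 + (3 - 1))*(-1/2)) = 102*((0 + 2)*(-1/2)) = 102*(2*(-1/2)) = 102*(-1) = -102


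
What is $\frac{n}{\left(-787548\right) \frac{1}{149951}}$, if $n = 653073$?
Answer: $- \frac{32642983141}{262516} \approx -1.2435 \cdot 10^{5}$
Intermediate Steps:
$\frac{n}{\left(-787548\right) \frac{1}{149951}} = \frac{653073}{\left(-787548\right) \frac{1}{149951}} = \frac{653073}{- \frac{787548}{149951}} = 653073 \left(- \frac{149951}{787548}\right) = - \frac{32642983141}{262516}$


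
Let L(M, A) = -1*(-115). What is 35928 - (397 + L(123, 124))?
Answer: 35416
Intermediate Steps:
L(M, A) = 115
35928 - (397 + L(123, 124)) = 35928 - (397 + 115) = 35928 - 1*512 = 35928 - 512 = 35416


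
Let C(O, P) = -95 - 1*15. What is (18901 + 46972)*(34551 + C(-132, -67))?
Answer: 2268731993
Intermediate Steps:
C(O, P) = -110 (C(O, P) = -95 - 15 = -110)
(18901 + 46972)*(34551 + C(-132, -67)) = (18901 + 46972)*(34551 - 110) = 65873*34441 = 2268731993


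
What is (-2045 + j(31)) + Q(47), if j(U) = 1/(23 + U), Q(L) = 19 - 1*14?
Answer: -110159/54 ≈ -2040.0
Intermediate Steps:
Q(L) = 5 (Q(L) = 19 - 14 = 5)
(-2045 + j(31)) + Q(47) = (-2045 + 1/(23 + 31)) + 5 = (-2045 + 1/54) + 5 = -110429/54 + 5 = -110159/54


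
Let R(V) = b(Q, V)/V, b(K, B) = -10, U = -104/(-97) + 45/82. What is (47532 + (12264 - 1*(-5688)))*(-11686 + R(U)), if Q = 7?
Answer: -9871525584792/12893 ≈ -7.6565e+8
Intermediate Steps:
U = 12893/7954 (U = -104*(-1/97) + 45*(1/82) = 104/97 + 45/82 = 12893/7954 ≈ 1.6209)
R(V) = -10/V
(47532 + (12264 - 1*(-5688)))*(-11686 + R(U)) = (47532 + (12264 - 1*(-5688)))*(-11686 - 10/12893/7954) = (47532 + (12264 + 5688))*(-11686 - 10*7954/12893) = (47532 + 17952)*(-11686 - 79540/12893) = 65484*(-150747138/12893) = -9871525584792/12893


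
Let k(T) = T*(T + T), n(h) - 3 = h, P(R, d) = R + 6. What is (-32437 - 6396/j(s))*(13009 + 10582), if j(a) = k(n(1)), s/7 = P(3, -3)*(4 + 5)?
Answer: -6159492145/8 ≈ -7.6994e+8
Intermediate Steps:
P(R, d) = 6 + R
n(h) = 3 + h
k(T) = 2*T² (k(T) = T*(2*T) = 2*T²)
s = 567 (s = 7*((6 + 3)*(4 + 5)) = 7*(9*9) = 7*81 = 567)
j(a) = 32 (j(a) = 2*(3 + 1)² = 2*4² = 2*16 = 32)
(-32437 - 6396/j(s))*(13009 + 10582) = (-32437 - 6396/32)*(13009 + 10582) = (-32437 - 6396*1/32)*23591 = (-32437 - 1599/8)*23591 = -261095/8*23591 = -6159492145/8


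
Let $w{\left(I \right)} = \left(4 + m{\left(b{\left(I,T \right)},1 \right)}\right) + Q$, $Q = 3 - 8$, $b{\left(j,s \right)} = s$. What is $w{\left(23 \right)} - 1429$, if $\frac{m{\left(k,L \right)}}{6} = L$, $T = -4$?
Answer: $-1424$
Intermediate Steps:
$Q = -5$ ($Q = 3 - 8 = -5$)
$m{\left(k,L \right)} = 6 L$
$w{\left(I \right)} = 5$ ($w{\left(I \right)} = \left(4 + 6 \cdot 1\right) - 5 = \left(4 + 6\right) - 5 = 10 - 5 = 5$)
$w{\left(23 \right)} - 1429 = 5 - 1429 = -1424$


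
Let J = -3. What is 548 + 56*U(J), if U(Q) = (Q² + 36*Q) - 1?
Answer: -5052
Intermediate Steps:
U(Q) = -1 + Q² + 36*Q
548 + 56*U(J) = 548 + 56*(-1 + (-3)² + 36*(-3)) = 548 + 56*(-1 + 9 - 108) = 548 + 56*(-100) = 548 - 5600 = -5052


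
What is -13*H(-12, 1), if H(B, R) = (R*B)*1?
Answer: 156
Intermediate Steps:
H(B, R) = B*R (H(B, R) = (B*R)*1 = B*R)
-13*H(-12, 1) = -(-156) = -13*(-12) = 156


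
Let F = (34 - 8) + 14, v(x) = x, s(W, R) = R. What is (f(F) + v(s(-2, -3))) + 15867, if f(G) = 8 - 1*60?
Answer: 15812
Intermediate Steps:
F = 40 (F = 26 + 14 = 40)
f(G) = -52 (f(G) = 8 - 60 = -52)
(f(F) + v(s(-2, -3))) + 15867 = (-52 - 3) + 15867 = -55 + 15867 = 15812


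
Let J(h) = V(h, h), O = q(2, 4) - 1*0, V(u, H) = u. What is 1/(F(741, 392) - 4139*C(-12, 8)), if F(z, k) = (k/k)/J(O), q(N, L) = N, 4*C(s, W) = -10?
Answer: 1/10348 ≈ 9.6637e-5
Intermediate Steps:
C(s, W) = -5/2 (C(s, W) = (1/4)*(-10) = -5/2)
O = 2 (O = 2 - 1*0 = 2 + 0 = 2)
J(h) = h
F(z, k) = 1/2 (F(z, k) = (k/k)/2 = 1*(1/2) = 1/2)
1/(F(741, 392) - 4139*C(-12, 8)) = 1/(1/2 - 4139*(-5/2)) = 1/(1/2 + 20695/2) = 1/10348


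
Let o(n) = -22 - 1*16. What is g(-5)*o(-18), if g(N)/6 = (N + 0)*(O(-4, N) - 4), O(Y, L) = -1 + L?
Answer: -11400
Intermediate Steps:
o(n) = -38 (o(n) = -22 - 16 = -38)
g(N) = 6*N*(-5 + N) (g(N) = 6*((N + 0)*((-1 + N) - 4)) = 6*(N*(-5 + N)) = 6*N*(-5 + N))
g(-5)*o(-18) = (6*(-5)*(-5 - 5))*(-38) = (6*(-5)*(-10))*(-38) = 300*(-38) = -11400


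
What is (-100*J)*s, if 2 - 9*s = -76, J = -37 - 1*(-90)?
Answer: -137800/3 ≈ -45933.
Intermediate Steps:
J = 53 (J = -37 + 90 = 53)
s = 26/3 (s = 2/9 - ⅑*(-76) = 2/9 + 76/9 = 26/3 ≈ 8.6667)
(-100*J)*s = -100*53*(26/3) = -5300*26/3 = -137800/3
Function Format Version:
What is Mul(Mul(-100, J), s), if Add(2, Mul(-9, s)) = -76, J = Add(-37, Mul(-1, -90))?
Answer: Rational(-137800, 3) ≈ -45933.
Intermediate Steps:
J = 53 (J = Add(-37, 90) = 53)
s = Rational(26, 3) (s = Add(Rational(2, 9), Mul(Rational(-1, 9), -76)) = Add(Rational(2, 9), Rational(76, 9)) = Rational(26, 3) ≈ 8.6667)
Mul(Mul(-100, J), s) = Mul(Mul(-100, 53), Rational(26, 3)) = Mul(-5300, Rational(26, 3)) = Rational(-137800, 3)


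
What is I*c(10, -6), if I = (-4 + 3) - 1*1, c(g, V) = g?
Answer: -20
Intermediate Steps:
I = -2 (I = -1 - 1 = -2)
I*c(10, -6) = -2*10 = -20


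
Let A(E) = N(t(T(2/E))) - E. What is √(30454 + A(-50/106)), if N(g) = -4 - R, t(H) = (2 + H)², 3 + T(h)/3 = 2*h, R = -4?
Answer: 9*√1056131/53 ≈ 174.51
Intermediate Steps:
T(h) = -9 + 6*h (T(h) = -9 + 3*(2*h) = -9 + 6*h)
N(g) = 0 (N(g) = -4 - 1*(-4) = -4 + 4 = 0)
A(E) = -E (A(E) = 0 - E = -E)
√(30454 + A(-50/106)) = √(30454 - (-50)/106) = √(30454 - 1*(-25/53)) = √(30454 + 25/53) = √(1614087/53) = 9*√1056131/53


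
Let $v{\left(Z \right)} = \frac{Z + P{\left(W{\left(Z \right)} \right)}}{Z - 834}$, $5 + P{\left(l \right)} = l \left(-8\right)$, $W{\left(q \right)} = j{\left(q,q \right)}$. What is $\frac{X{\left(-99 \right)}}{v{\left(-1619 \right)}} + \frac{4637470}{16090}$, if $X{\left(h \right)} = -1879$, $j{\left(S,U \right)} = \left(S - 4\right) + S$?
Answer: $\frac{18690798947}{39118008} \approx 477.81$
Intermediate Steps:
$j{\left(S,U \right)} = -4 + 2 S$ ($j{\left(S,U \right)} = \left(-4 + S\right) + S = -4 + 2 S$)
$W{\left(q \right)} = -4 + 2 q$
$P{\left(l \right)} = -5 - 8 l$ ($P{\left(l \right)} = -5 + l \left(-8\right) = -5 - 8 l$)
$v{\left(Z \right)} = \frac{27 - 15 Z}{-834 + Z}$ ($v{\left(Z \right)} = \frac{Z - \left(5 + 8 \left(-4 + 2 Z\right)\right)}{Z - 834} = \frac{Z - \left(-27 + 16 Z\right)}{-834 + Z} = \frac{27 - 15 Z}{-834 + Z}$)
$\frac{X{\left(-99 \right)}}{v{\left(-1619 \right)}} + \frac{4637470}{16090} = - \frac{1879}{3 \frac{1}{-834 - 1619} \left(9 - -8095\right)} + \frac{4637470}{16090} = - \frac{1879}{3 \frac{1}{-2453} \left(9 + 8095\right)} + 4637470 \cdot \frac{1}{16090} = - \frac{1879}{3 \left(- \frac{1}{2453}\right) 8104} + \frac{463747}{1609} = - \frac{1879}{- \frac{24312}{2453}} + \frac{463747}{1609} = \left(-1879\right) \left(- \frac{2453}{24312}\right) + \frac{463747}{1609} = \frac{4609187}{24312} + \frac{463747}{1609} = \frac{18690798947}{39118008}$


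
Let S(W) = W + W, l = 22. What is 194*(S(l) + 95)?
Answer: 26966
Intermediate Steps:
S(W) = 2*W
194*(S(l) + 95) = 194*(2*22 + 95) = 194*(44 + 95) = 194*139 = 26966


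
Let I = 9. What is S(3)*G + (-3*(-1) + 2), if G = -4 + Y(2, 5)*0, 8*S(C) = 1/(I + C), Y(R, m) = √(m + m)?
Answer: 119/24 ≈ 4.9583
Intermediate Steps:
Y(R, m) = √2*√m (Y(R, m) = √(2*m) = √2*√m)
S(C) = 1/(8*(9 + C))
G = -4 (G = -4 + (√2*√5)*0 = -4 + √10*0 = -4 + 0 = -4)
S(3)*G + (-3*(-1) + 2) = (1/(8*(9 + 3)))*(-4) + (-3*(-1) + 2) = ((⅛)/12)*(-4) + (3 + 2) = ((⅛)*(1/12))*(-4) + 5 = (1/96)*(-4) + 5 = -1/24 + 5 = 119/24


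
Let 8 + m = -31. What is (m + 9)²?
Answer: 900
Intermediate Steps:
m = -39 (m = -8 - 31 = -39)
(m + 9)² = (-39 + 9)² = (-30)² = 900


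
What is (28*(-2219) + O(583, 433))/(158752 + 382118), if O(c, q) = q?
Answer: -5609/49170 ≈ -0.11407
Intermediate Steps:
(28*(-2219) + O(583, 433))/(158752 + 382118) = (28*(-2219) + 433)/(158752 + 382118) = (-62132 + 433)/540870 = -61699*1/540870 = -5609/49170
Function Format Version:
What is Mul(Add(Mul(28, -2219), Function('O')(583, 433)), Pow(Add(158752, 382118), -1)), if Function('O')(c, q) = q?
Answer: Rational(-5609, 49170) ≈ -0.11407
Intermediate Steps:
Mul(Add(Mul(28, -2219), Function('O')(583, 433)), Pow(Add(158752, 382118), -1)) = Mul(Add(Mul(28, -2219), 433), Pow(Add(158752, 382118), -1)) = Mul(Add(-62132, 433), Pow(540870, -1)) = Mul(-61699, Rational(1, 540870)) = Rational(-5609, 49170)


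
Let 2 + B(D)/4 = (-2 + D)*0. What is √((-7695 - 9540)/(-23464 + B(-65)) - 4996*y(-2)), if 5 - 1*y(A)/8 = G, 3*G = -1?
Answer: I*√815543910951/1956 ≈ 461.69*I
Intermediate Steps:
G = -⅓ (G = (⅓)*(-1) = -⅓ ≈ -0.33333)
y(A) = 128/3 (y(A) = 40 - 8*(-⅓) = 40 + 8/3 = 128/3)
B(D) = -8 (B(D) = -8 + 4*((-2 + D)*0) = -8 + 4*0 = -8 + 0 = -8)
√((-7695 - 9540)/(-23464 + B(-65)) - 4996*y(-2)) = √((-7695 - 9540)/(-23464 - 8) - 4996*128/3) = √(-17235/(-23472) - 639488/3) = √(-17235*(-1/23472) - 639488/3) = √(1915/2608 - 639488/3) = √(-1667778959/7824) = I*√815543910951/1956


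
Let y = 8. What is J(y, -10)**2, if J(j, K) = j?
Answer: 64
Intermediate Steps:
J(y, -10)**2 = 8**2 = 64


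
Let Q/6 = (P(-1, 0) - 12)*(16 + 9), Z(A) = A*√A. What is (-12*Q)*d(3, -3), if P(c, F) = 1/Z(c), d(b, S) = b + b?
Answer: 129600 - 10800*I ≈ 1.296e+5 - 10800.0*I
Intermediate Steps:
Z(A) = A^(3/2)
d(b, S) = 2*b
P(c, F) = c^(-3/2) (P(c, F) = 1/(c^(3/2)) = c^(-3/2))
Q = -1800 + 150*I (Q = 6*(((-1)^(-3/2) - 12)*(16 + 9)) = 6*((I - 12)*25) = 6*((-12 + I)*25) = 6*(-300 + 25*I) = -1800 + 150*I ≈ -1800.0 + 150.0*I)
(-12*Q)*d(3, -3) = (-12*(-1800 + 150*I))*(2*3) = (21600 - 1800*I)*6 = 129600 - 10800*I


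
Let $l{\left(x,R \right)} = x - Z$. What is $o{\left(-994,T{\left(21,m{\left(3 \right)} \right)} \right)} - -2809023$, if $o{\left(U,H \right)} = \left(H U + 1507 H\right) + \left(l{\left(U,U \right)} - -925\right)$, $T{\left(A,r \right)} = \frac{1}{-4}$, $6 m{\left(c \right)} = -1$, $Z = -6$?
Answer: $\frac{11235327}{4} \approx 2.8088 \cdot 10^{6}$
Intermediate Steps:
$l{\left(x,R \right)} = 6 + x$ ($l{\left(x,R \right)} = x - -6 = x + 6 = 6 + x$)
$m{\left(c \right)} = - \frac{1}{6}$ ($m{\left(c \right)} = \frac{1}{6} \left(-1\right) = - \frac{1}{6}$)
$T{\left(A,r \right)} = - \frac{1}{4}$
$o{\left(U,H \right)} = 931 + U + 1507 H + H U$ ($o{\left(U,H \right)} = \left(H U + 1507 H\right) + \left(\left(6 + U\right) - -925\right) = \left(1507 H + H U\right) + \left(\left(6 + U\right) + 925\right) = \left(1507 H + H U\right) + \left(931 + U\right) = 931 + U + 1507 H + H U$)
$o{\left(-994,T{\left(21,m{\left(3 \right)} \right)} \right)} - -2809023 = \left(931 - 994 + 1507 \left(- \frac{1}{4}\right) - - \frac{497}{2}\right) - -2809023 = \left(931 - 994 - \frac{1507}{4} + \frac{497}{2}\right) + 2809023 = - \frac{765}{4} + 2809023 = \frac{11235327}{4}$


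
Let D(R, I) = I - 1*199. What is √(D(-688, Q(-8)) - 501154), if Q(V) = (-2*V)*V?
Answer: I*√501481 ≈ 708.15*I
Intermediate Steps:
Q(V) = -2*V²
D(R, I) = -199 + I (D(R, I) = I - 199 = -199 + I)
√(D(-688, Q(-8)) - 501154) = √((-199 - 2*(-8)²) - 501154) = √((-199 - 2*64) - 501154) = √((-199 - 128) - 501154) = √(-327 - 501154) = √(-501481) = I*√501481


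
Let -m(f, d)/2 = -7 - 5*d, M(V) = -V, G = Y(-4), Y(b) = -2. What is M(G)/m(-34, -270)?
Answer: -1/1343 ≈ -0.00074460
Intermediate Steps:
G = -2
m(f, d) = 14 + 10*d (m(f, d) = -2*(-7 - 5*d) = 14 + 10*d)
M(G)/m(-34, -270) = (-1*(-2))/(14 + 10*(-270)) = 2/(14 - 2700) = 2/(-2686) = 2*(-1/2686) = -1/1343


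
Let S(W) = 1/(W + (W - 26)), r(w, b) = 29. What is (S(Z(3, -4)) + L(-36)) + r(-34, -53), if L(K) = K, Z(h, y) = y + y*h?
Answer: -407/58 ≈ -7.0172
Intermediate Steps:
Z(h, y) = y + h*y
S(W) = 1/(-26 + 2*W) (S(W) = 1/(W + (-26 + W)) = 1/(-26 + 2*W))
(S(Z(3, -4)) + L(-36)) + r(-34, -53) = (1/(2*(-13 - 4*(1 + 3))) - 36) + 29 = (1/(2*(-13 - 4*4)) - 36) + 29 = (1/(2*(-13 - 16)) - 36) + 29 = ((½)/(-29) - 36) + 29 = ((½)*(-1/29) - 36) + 29 = (-1/58 - 36) + 29 = -2089/58 + 29 = -407/58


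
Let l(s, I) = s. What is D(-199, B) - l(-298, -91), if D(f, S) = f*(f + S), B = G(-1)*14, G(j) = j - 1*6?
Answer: 59401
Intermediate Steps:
G(j) = -6 + j (G(j) = j - 6 = -6 + j)
B = -98 (B = (-6 - 1)*14 = -7*14 = -98)
D(f, S) = f*(S + f)
D(-199, B) - l(-298, -91) = -199*(-98 - 199) - 1*(-298) = -199*(-297) + 298 = 59103 + 298 = 59401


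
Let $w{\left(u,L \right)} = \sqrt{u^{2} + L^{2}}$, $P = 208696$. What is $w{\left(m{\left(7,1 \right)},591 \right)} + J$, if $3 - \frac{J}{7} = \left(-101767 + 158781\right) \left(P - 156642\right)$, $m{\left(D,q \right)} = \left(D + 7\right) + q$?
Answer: $-20774647271 + 3 \sqrt{38834} \approx -2.0775 \cdot 10^{10}$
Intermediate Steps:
$m{\left(D,q \right)} = 7 + D + q$ ($m{\left(D,q \right)} = \left(7 + D\right) + q = 7 + D + q$)
$J = -20774647271$ ($J = 21 - 7 \left(-101767 + 158781\right) \left(208696 - 156642\right) = 21 - 7 \cdot 57014 \cdot 52054 = 21 - 20774647292 = -20774647271$)
$w{\left(u,L \right)} = \sqrt{L^{2} + u^{2}}$
$w{\left(m{\left(7,1 \right)},591 \right)} + J = \sqrt{591^{2} + \left(7 + 7 + 1\right)^{2}} - 20774647271 = \sqrt{349281 + 15^{2}} - 20774647271 = \sqrt{349281 + 225} - 20774647271 = \sqrt{349506} - 20774647271 = 3 \sqrt{38834} - 20774647271 = -20774647271 + 3 \sqrt{38834}$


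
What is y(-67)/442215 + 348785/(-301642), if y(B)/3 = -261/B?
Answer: -1148189672471/993019037890 ≈ -1.1563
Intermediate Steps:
y(B) = -783/B (y(B) = 3*(-261/B) = -783/B)
y(-67)/442215 + 348785/(-301642) = -783/(-67)/442215 + 348785/(-301642) = -783*(-1/67)*(1/442215) + 348785*(-1/301642) = (783/67)*(1/442215) - 348785/301642 = 87/3292045 - 348785/301642 = -1148189672471/993019037890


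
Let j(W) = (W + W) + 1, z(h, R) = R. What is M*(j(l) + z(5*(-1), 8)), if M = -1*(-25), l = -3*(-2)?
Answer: 525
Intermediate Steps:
l = 6
M = 25
j(W) = 1 + 2*W (j(W) = 2*W + 1 = 1 + 2*W)
M*(j(l) + z(5*(-1), 8)) = 25*((1 + 2*6) + 8) = 25*((1 + 12) + 8) = 25*(13 + 8) = 25*21 = 525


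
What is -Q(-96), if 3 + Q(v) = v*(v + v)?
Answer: -18429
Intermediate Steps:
Q(v) = -3 + 2*v² (Q(v) = -3 + v*(v + v) = -3 + v*(2*v) = -3 + 2*v²)
-Q(-96) = -(-3 + 2*(-96)²) = -(-3 + 2*9216) = -(-3 + 18432) = -1*18429 = -18429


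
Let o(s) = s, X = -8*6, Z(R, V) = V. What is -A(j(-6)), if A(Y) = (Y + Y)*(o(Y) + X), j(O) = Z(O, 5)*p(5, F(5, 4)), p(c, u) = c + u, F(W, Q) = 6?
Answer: -770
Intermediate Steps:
X = -48
j(O) = 55 (j(O) = 5*(5 + 6) = 5*11 = 55)
A(Y) = 2*Y*(-48 + Y) (A(Y) = (Y + Y)*(Y - 48) = (2*Y)*(-48 + Y) = 2*Y*(-48 + Y))
-A(j(-6)) = -2*55*(-48 + 55) = -2*55*7 = -1*770 = -770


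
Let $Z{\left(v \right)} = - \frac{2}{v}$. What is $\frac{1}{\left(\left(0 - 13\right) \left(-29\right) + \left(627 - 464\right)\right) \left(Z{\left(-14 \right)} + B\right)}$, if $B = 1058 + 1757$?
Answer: $\frac{7}{10641240} \approx 6.5782 \cdot 10^{-7}$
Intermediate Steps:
$B = 2815$
$\frac{1}{\left(\left(0 - 13\right) \left(-29\right) + \left(627 - 464\right)\right) \left(Z{\left(-14 \right)} + B\right)} = \frac{1}{\left(\left(0 - 13\right) \left(-29\right) + \left(627 - 464\right)\right) \left(- \frac{2}{-14} + 2815\right)} = \frac{1}{\left(\left(-13\right) \left(-29\right) + \left(627 - 464\right)\right) \left(\left(-2\right) \left(- \frac{1}{14}\right) + 2815\right)} = \frac{1}{\left(377 + 163\right) \left(\frac{1}{7} + 2815\right)} = \frac{1}{540 \cdot \frac{19706}{7}} = \frac{1}{\frac{10641240}{7}} = \frac{7}{10641240}$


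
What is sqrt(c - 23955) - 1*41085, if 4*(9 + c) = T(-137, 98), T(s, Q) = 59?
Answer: -41085 + I*sqrt(95797)/2 ≈ -41085.0 + 154.76*I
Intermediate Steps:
c = 23/4 (c = -9 + (1/4)*59 = -9 + 59/4 = 23/4 ≈ 5.7500)
sqrt(c - 23955) - 1*41085 = sqrt(23/4 - 23955) - 1*41085 = sqrt(-95797/4) - 41085 = I*sqrt(95797)/2 - 41085 = -41085 + I*sqrt(95797)/2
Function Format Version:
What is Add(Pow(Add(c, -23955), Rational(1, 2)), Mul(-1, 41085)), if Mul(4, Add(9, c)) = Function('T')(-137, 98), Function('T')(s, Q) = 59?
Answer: Add(-41085, Mul(Rational(1, 2), I, Pow(95797, Rational(1, 2)))) ≈ Add(-41085., Mul(154.76, I))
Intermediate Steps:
c = Rational(23, 4) (c = Add(-9, Mul(Rational(1, 4), 59)) = Add(-9, Rational(59, 4)) = Rational(23, 4) ≈ 5.7500)
Add(Pow(Add(c, -23955), Rational(1, 2)), Mul(-1, 41085)) = Add(Pow(Add(Rational(23, 4), -23955), Rational(1, 2)), Mul(-1, 41085)) = Add(Pow(Rational(-95797, 4), Rational(1, 2)), -41085) = Add(Mul(Rational(1, 2), I, Pow(95797, Rational(1, 2))), -41085) = Add(-41085, Mul(Rational(1, 2), I, Pow(95797, Rational(1, 2))))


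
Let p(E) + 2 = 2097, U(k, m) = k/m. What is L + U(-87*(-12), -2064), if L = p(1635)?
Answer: 360253/172 ≈ 2094.5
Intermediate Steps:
p(E) = 2095 (p(E) = -2 + 2097 = 2095)
L = 2095
L + U(-87*(-12), -2064) = 2095 - 87*(-12)/(-2064) = 2095 + 1044*(-1/2064) = 2095 - 87/172 = 360253/172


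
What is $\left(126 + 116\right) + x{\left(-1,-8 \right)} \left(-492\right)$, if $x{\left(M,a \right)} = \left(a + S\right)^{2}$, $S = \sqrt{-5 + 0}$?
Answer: $-28786 + 7872 i \sqrt{5} \approx -28786.0 + 17602.0 i$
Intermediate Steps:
$S = i \sqrt{5}$ ($S = \sqrt{-5} = i \sqrt{5} \approx 2.2361 i$)
$x{\left(M,a \right)} = \left(a + i \sqrt{5}\right)^{2}$
$\left(126 + 116\right) + x{\left(-1,-8 \right)} \left(-492\right) = \left(126 + 116\right) + \left(-8 + i \sqrt{5}\right)^{2} \left(-492\right) = 242 - 492 \left(-8 + i \sqrt{5}\right)^{2}$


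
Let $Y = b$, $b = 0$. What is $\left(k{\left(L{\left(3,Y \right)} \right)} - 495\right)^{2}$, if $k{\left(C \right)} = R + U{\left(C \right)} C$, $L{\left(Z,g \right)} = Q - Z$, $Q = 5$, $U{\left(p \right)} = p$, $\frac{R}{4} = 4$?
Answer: $225625$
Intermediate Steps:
$R = 16$ ($R = 4 \cdot 4 = 16$)
$Y = 0$
$L{\left(Z,g \right)} = 5 - Z$
$k{\left(C \right)} = 16 + C^{2}$ ($k{\left(C \right)} = 16 + C C = 16 + C^{2}$)
$\left(k{\left(L{\left(3,Y \right)} \right)} - 495\right)^{2} = \left(\left(16 + \left(5 - 3\right)^{2}\right) - 495\right)^{2} = \left(\left(16 + 2^{2}\right) - 495\right)^{2} = \left(\left(16 + 4\right) - 495\right)^{2} = \left(20 - 495\right)^{2} = \left(-475\right)^{2} = 225625$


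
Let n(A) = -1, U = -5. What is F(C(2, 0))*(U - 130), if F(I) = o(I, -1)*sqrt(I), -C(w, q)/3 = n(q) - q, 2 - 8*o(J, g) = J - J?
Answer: -135*sqrt(3)/4 ≈ -58.457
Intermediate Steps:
o(J, g) = 1/4 (o(J, g) = 1/4 - (J - J)/8 = 1/4 - 1/8*0 = 1/4 + 0 = 1/4)
C(w, q) = 3 + 3*q (C(w, q) = -3*(-1 - q) = 3 + 3*q)
F(I) = sqrt(I)/4
F(C(2, 0))*(U - 130) = (sqrt(3 + 3*0)/4)*(-5 - 130) = (sqrt(3 + 0)/4)*(-135) = (sqrt(3)/4)*(-135) = -135*sqrt(3)/4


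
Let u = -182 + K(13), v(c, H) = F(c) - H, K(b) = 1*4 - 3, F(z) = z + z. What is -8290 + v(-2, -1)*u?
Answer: -7747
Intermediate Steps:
F(z) = 2*z
K(b) = 1 (K(b) = 4 - 3 = 1)
v(c, H) = -H + 2*c (v(c, H) = 2*c - H = -H + 2*c)
u = -181 (u = -182 + 1 = -181)
-8290 + v(-2, -1)*u = -8290 + (-1*(-1) + 2*(-2))*(-181) = -8290 + (1 - 4)*(-181) = -8290 - 3*(-181) = -8290 + 543 = -7747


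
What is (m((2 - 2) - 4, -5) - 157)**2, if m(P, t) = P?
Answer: 25921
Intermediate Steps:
(m((2 - 2) - 4, -5) - 157)**2 = (((2 - 2) - 4) - 157)**2 = ((0 - 4) - 157)**2 = (-4 - 157)**2 = (-161)**2 = 25921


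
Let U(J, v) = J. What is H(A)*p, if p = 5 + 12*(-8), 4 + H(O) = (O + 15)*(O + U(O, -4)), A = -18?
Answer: -9464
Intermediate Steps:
H(O) = -4 + 2*O*(15 + O) (H(O) = -4 + (O + 15)*(O + O) = -4 + (15 + O)*(2*O) = -4 + 2*O*(15 + O))
p = -91 (p = 5 - 96 = -91)
H(A)*p = (-4 + 2*(-18)² + 30*(-18))*(-91) = (-4 + 2*324 - 540)*(-91) = (-4 + 648 - 540)*(-91) = 104*(-91) = -9464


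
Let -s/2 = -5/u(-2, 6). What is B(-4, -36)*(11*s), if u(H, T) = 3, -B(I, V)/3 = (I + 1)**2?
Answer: -990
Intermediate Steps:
B(I, V) = -3*(1 + I)**2 (B(I, V) = -3*(I + 1)**2 = -3*(1 + I)**2)
s = 10/3 (s = -(-10)/3 = -2*(-5/3) = 10/3 ≈ 3.3333)
B(-4, -36)*(11*s) = (-3*(1 - 4)**2)*(11*(10/3)) = -3*(-3)**2*(110/3) = -3*9*(110/3) = -27*110/3 = -990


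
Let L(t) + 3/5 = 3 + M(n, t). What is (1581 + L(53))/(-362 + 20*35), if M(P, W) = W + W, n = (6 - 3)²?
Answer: 8447/1690 ≈ 4.9982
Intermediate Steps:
n = 9 (n = 3² = 9)
M(P, W) = 2*W
L(t) = 12/5 + 2*t (L(t) = -⅗ + (3 + 2*t) = 12/5 + 2*t)
(1581 + L(53))/(-362 + 20*35) = (1581 + (12/5 + 2*53))/(-362 + 20*35) = (1581 + (12/5 + 106))/(-362 + 700) = (1581 + 542/5)/338 = (8447/5)*(1/338) = 8447/1690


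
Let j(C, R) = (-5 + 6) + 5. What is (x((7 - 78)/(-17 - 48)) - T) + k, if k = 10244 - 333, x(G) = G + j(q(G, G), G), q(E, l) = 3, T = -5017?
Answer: 970781/65 ≈ 14935.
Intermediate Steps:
j(C, R) = 6 (j(C, R) = 1 + 5 = 6)
x(G) = 6 + G (x(G) = G + 6 = 6 + G)
k = 9911
(x((7 - 78)/(-17 - 48)) - T) + k = ((6 + (7 - 78)/(-17 - 48)) - 1*(-5017)) + 9911 = ((6 - 71/(-65)) + 5017) + 9911 = ((6 - 71*(-1/65)) + 5017) + 9911 = ((6 + 71/65) + 5017) + 9911 = (461/65 + 5017) + 9911 = 326566/65 + 9911 = 970781/65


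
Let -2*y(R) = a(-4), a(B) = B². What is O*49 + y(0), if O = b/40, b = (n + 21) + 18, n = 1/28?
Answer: 6371/160 ≈ 39.819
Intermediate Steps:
n = 1/28 ≈ 0.035714
b = 1093/28 (b = (1/28 + 21) + 18 = 589/28 + 18 = 1093/28 ≈ 39.036)
O = 1093/1120 (O = (1093/28)/40 = (1093/28)*(1/40) = 1093/1120 ≈ 0.97589)
y(R) = -8 (y(R) = -½*(-4)² = -½*16 = -8)
O*49 + y(0) = (1093/1120)*49 - 8 = 7651/160 - 8 = 6371/160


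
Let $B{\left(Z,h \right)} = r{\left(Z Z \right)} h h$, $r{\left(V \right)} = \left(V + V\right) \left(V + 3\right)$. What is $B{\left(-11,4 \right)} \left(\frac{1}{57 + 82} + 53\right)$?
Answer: $\frac{3537583104}{139} \approx 2.545 \cdot 10^{7}$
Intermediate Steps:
$r{\left(V \right)} = 2 V \left(3 + V\right)$
$B{\left(Z,h \right)} = 2 Z^{2} h^{2} \left(3 + Z^{2}\right)$ ($B{\left(Z,h \right)} = 2 Z Z \left(3 + Z Z\right) h h = 2 Z^{2} \left(3 + Z^{2}\right) h h = 2 h Z^{2} \left(3 + Z^{2}\right) h = 2 Z^{2} h^{2} \left(3 + Z^{2}\right)$)
$B{\left(-11,4 \right)} \left(\frac{1}{57 + 82} + 53\right) = 2 \left(-11\right)^{2} \cdot 4^{2} \left(3 + \left(-11\right)^{2}\right) \left(\frac{1}{57 + 82} + 53\right) = 2 \cdot 121 \cdot 16 \left(3 + 121\right) \left(\frac{1}{139} + 53\right) = 2 \cdot 121 \cdot 16 \cdot 124 \left(\frac{1}{139} + 53\right) = 480128 \cdot \frac{7368}{139} = \frac{3537583104}{139}$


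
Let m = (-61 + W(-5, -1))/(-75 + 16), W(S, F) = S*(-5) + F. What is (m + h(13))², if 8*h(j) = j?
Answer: 1129969/222784 ≈ 5.0720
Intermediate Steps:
h(j) = j/8
W(S, F) = F - 5*S (W(S, F) = -5*S + F = F - 5*S)
m = 37/59 (m = (-61 + (-1 - 5*(-5)))/(-75 + 16) = (-61 + (-1 + 25))/(-59) = (-61 + 24)*(-1/59) = -37*(-1/59) = 37/59 ≈ 0.62712)
(m + h(13))² = (37/59 + (⅛)*13)² = (37/59 + 13/8)² = (1063/472)² = 1129969/222784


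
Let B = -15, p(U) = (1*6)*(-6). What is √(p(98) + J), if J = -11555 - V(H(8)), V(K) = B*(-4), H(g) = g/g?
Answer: I*√11651 ≈ 107.94*I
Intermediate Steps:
p(U) = -36 (p(U) = 6*(-6) = -36)
H(g) = 1
V(K) = 60 (V(K) = -15*(-4) = 60)
J = -11615 (J = -11555 - 1*60 = -11555 - 60 = -11615)
√(p(98) + J) = √(-36 - 11615) = √(-11651) = I*√11651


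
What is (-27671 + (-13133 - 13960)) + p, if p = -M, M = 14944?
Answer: -69708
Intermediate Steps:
p = -14944 (p = -1*14944 = -14944)
(-27671 + (-13133 - 13960)) + p = (-27671 + (-13133 - 13960)) - 14944 = (-27671 - 27093) - 14944 = -54764 - 14944 = -69708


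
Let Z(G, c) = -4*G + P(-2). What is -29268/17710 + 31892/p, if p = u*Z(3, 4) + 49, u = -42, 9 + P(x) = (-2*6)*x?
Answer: -3682214/8855 ≈ -415.83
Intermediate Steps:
P(x) = -9 - 12*x (P(x) = -9 + (-2*6)*x = -9 - 12*x)
Z(G, c) = 15 - 4*G (Z(G, c) = -4*G + (-9 - 12*(-2)) = -4*G + (-9 + 24) = -4*G + 15 = 15 - 4*G)
p = -77 (p = -42*(15 - 4*3) + 49 = -42*(15 - 12) + 49 = -42*3 + 49 = -126 + 49 = -77)
-29268/17710 + 31892/p = -29268/17710 + 31892/(-77) = -29268*1/17710 + 31892*(-1/77) = -14634/8855 - 4556/11 = -3682214/8855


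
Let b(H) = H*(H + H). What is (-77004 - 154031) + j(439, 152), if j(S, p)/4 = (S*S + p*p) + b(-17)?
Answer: 634577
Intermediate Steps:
b(H) = 2*H² (b(H) = H*(2*H) = 2*H²)
j(S, p) = 2312 + 4*S² + 4*p² (j(S, p) = 4*((S*S + p*p) + 2*(-17)²) = 4*((S² + p²) + 2*289) = 4*((S² + p²) + 578) = 4*(578 + S² + p²) = 2312 + 4*S² + 4*p²)
(-77004 - 154031) + j(439, 152) = (-77004 - 154031) + (2312 + 4*439² + 4*152²) = -231035 + (2312 + 4*192721 + 4*23104) = -231035 + (2312 + 770884 + 92416) = -231035 + 865612 = 634577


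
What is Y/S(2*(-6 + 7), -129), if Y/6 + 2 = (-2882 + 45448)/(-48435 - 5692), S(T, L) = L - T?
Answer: 904920/7090637 ≈ 0.12762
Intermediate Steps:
Y = -904920/54127 (Y = -12 + 6*((-2882 + 45448)/(-48435 - 5692)) = -12 + 6*(42566/(-54127)) = -12 + 6*(42566*(-1/54127)) = -12 + 6*(-42566/54127) = -12 - 255396/54127 = -904920/54127 ≈ -16.718)
Y/S(2*(-6 + 7), -129) = -904920/(54127*(-129 - 2*(-6 + 7))) = -904920/(54127*(-129 - 2)) = -904920/54127/(-131) = -904920/54127*(-1/131) = 904920/7090637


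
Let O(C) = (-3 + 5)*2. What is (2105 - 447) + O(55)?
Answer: 1662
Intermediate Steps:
O(C) = 4 (O(C) = 2*2 = 4)
(2105 - 447) + O(55) = (2105 - 447) + 4 = 1658 + 4 = 1662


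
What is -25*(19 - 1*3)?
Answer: -400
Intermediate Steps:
-25*(19 - 1*3) = -25*(19 - 3) = -25*16 = -400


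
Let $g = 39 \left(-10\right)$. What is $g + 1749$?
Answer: $1359$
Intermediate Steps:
$g = -390$
$g + 1749 = -390 + 1749 = 1359$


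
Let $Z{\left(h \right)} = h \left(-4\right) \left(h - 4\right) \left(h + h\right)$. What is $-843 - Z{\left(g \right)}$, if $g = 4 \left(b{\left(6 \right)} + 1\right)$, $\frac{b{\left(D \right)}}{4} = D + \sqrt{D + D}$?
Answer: $14953653 + 8261632 \sqrt{3} \approx 2.9263 \cdot 10^{7}$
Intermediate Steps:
$b{\left(D \right)} = 4 D + 4 \sqrt{2} \sqrt{D}$ ($b{\left(D \right)} = 4 \left(D + \sqrt{D + D}\right) = 4 \left(D + \sqrt{2 D}\right) = 4 \left(D + \sqrt{2} \sqrt{D}\right) = 4 D + 4 \sqrt{2} \sqrt{D}$)
$g = 100 + 32 \sqrt{3}$ ($g = 4 \left(\left(4 \cdot 6 + 4 \sqrt{2} \sqrt{6}\right) + 1\right) = 4 \left(\left(24 + 8 \sqrt{3}\right) + 1\right) = 4 \left(25 + 8 \sqrt{3}\right) = 100 + 32 \sqrt{3} \approx 155.43$)
$Z{\left(h \right)} = - 8 h^{2} \left(-4 + h\right)$ ($Z{\left(h \right)} = - 4 h \left(-4 + h\right) 2 h = - 4 h 2 h \left(-4 + h\right) = - 8 h^{2} \left(-4 + h\right)$)
$-843 - Z{\left(g \right)} = -843 - 8 \left(100 + 32 \sqrt{3}\right)^{2} \left(4 - \left(100 + 32 \sqrt{3}\right)\right) = -843 - 8 \left(100 + 32 \sqrt{3}\right)^{2} \left(-96 - 32 \sqrt{3}\right)$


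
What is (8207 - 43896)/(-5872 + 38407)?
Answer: -35689/32535 ≈ -1.0969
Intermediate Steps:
(8207 - 43896)/(-5872 + 38407) = -35689/32535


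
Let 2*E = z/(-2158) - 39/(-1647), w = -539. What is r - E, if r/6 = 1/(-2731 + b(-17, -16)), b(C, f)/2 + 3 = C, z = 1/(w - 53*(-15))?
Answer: -23538840449/1680855081984 ≈ -0.014004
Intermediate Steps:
z = 1/256 (z = 1/(-539 - 53*(-15)) = 1/(-539 + 795) = 1/256 ≈ 0.0039063)
b(C, f) = -6 + 2*C
r = -6/2771 (r = 6/(-2731 + (-6 + 2*(-17))) = 6/(-2731 + (-6 - 34)) = 6/(-2731 - 40) = 6/(-2771) = 6*(-1/2771) = -6/2771 ≈ -0.0021653)
E = 7181275/606587904 (E = ((1/256)/(-2158) - 39/(-1647))/2 = ((1/256)*(-1/2158) - 39*(-1/1647))/2 = (-1/552448 + 13/549)/2 = (½)*(7181275/303293952) = 7181275/606587904 ≈ 0.011839)
r - E = -6/2771 - 1*7181275/606587904 = -6/2771 - 7181275/606587904 = -23538840449/1680855081984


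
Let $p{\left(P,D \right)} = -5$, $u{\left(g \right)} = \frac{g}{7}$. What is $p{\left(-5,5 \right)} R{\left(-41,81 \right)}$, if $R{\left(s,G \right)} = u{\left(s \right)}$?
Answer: $\frac{205}{7} \approx 29.286$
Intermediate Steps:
$u{\left(g \right)} = \frac{g}{7}$ ($u{\left(g \right)} = g \frac{1}{7} = \frac{g}{7}$)
$R{\left(s,G \right)} = \frac{s}{7}$
$p{\left(-5,5 \right)} R{\left(-41,81 \right)} = - 5 \cdot \frac{1}{7} \left(-41\right) = \left(-5\right) \left(- \frac{41}{7}\right) = \frac{205}{7}$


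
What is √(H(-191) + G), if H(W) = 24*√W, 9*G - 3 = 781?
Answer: 2*√(196 + 54*I*√191)/3 ≈ 14.664 + 11.31*I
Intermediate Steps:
G = 784/9 (G = ⅓ + (⅑)*781 = ⅓ + 781/9 = 784/9 ≈ 87.111)
√(H(-191) + G) = √(24*√(-191) + 784/9) = √(24*(I*√191) + 784/9) = √(24*I*√191 + 784/9) = √(784/9 + 24*I*√191)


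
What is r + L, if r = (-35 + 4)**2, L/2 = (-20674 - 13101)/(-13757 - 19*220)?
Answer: 17305007/17937 ≈ 964.77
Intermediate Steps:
L = 67550/17937 (L = 2*((-20674 - 13101)/(-13757 - 19*220)) = 2*(-33775/(-13757 - 4180)) = 2*(-33775/(-17937)) = 2*(-33775*(-1/17937)) = 2*(33775/17937) = 67550/17937 ≈ 3.7660)
r = 961 (r = (-31)**2 = 961)
r + L = 961 + 67550/17937 = 17305007/17937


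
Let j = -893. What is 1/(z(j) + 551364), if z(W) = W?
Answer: 1/550471 ≈ 1.8166e-6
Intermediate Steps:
1/(z(j) + 551364) = 1/(-893 + 551364) = 1/550471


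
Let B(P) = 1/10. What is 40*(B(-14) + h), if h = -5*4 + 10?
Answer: -396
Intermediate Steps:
h = -10 (h = -20 + 10 = -10)
B(P) = ⅒
40*(B(-14) + h) = 40*(⅒ - 10) = 40*(-99/10) = -396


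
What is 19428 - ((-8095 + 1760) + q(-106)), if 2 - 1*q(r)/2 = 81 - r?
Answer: 26133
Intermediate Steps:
q(r) = -158 + 2*r (q(r) = 4 - 2*(81 - r) = 4 + (-162 + 2*r) = -158 + 2*r)
19428 - ((-8095 + 1760) + q(-106)) = 19428 - ((-8095 + 1760) + (-158 + 2*(-106))) = 19428 - (-6335 + (-158 - 212)) = 19428 - (-6335 - 370) = 19428 - 1*(-6705) = 19428 + 6705 = 26133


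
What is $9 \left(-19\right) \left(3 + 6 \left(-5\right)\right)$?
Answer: $4617$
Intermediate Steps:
$9 \left(-19\right) \left(3 + 6 \left(-5\right)\right) = - 171 \left(3 - 30\right) = \left(-171\right) \left(-27\right) = 4617$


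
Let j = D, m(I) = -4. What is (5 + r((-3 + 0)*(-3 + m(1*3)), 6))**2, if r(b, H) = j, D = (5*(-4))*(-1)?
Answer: 625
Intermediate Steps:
D = 20 (D = -20*(-1) = 20)
j = 20
r(b, H) = 20
(5 + r((-3 + 0)*(-3 + m(1*3)), 6))**2 = (5 + 20)**2 = 25**2 = 625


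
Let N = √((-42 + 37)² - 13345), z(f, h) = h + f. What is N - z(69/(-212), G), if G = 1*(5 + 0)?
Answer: -991/212 + 6*I*√370 ≈ -4.6745 + 115.41*I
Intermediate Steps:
G = 5 (G = 1*5 = 5)
z(f, h) = f + h
N = 6*I*√370 (N = √((-5)² - 13345) = √(25 - 13345) = √(-13320) = 6*I*√370 ≈ 115.41*I)
N - z(69/(-212), G) = 6*I*√370 - (69/(-212) + 5) = 6*I*√370 - (69*(-1/212) + 5) = 6*I*√370 - (-69/212 + 5) = 6*I*√370 - 1*991/212 = 6*I*√370 - 991/212 = -991/212 + 6*I*√370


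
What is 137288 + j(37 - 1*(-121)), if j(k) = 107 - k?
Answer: 137237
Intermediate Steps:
137288 + j(37 - 1*(-121)) = 137288 + (107 - (37 - 1*(-121))) = 137288 + (107 - (37 + 121)) = 137288 + (107 - 1*158) = 137288 + (107 - 158) = 137288 - 51 = 137237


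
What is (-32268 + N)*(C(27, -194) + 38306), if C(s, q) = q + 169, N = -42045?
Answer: -2844775953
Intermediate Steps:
C(s, q) = 169 + q
(-32268 + N)*(C(27, -194) + 38306) = (-32268 - 42045)*((169 - 194) + 38306) = -74313*(-25 + 38306) = -74313*38281 = -2844775953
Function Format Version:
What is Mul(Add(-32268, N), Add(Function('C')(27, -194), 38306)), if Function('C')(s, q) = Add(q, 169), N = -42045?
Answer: -2844775953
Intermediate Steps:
Function('C')(s, q) = Add(169, q)
Mul(Add(-32268, N), Add(Function('C')(27, -194), 38306)) = Mul(Add(-32268, -42045), Add(Add(169, -194), 38306)) = Mul(-74313, Add(-25, 38306)) = Mul(-74313, 38281) = -2844775953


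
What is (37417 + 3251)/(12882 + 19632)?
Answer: 6778/5419 ≈ 1.2508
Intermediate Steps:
(37417 + 3251)/(12882 + 19632) = 40668/32514 = 40668*(1/32514) = 6778/5419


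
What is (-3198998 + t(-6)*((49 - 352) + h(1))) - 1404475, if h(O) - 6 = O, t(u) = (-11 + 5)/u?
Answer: -4603769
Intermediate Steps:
t(u) = -6/u
h(O) = 6 + O
(-3198998 + t(-6)*((49 - 352) + h(1))) - 1404475 = (-3198998 + (-6/(-6))*((49 - 352) + (6 + 1))) - 1404475 = (-3198998 + (-6*(-⅙))*(-303 + 7)) - 1404475 = (-3198998 + 1*(-296)) - 1404475 = (-3198998 - 296) - 1404475 = -3199294 - 1404475 = -4603769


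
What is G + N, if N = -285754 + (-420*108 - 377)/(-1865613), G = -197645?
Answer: -901835412850/1865613 ≈ -4.8340e+5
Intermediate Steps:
N = -533106331465/1865613 (N = -285754 + (-45360 - 377)*(-1/1865613) = -285754 - 45737*(-1/1865613) = -285754 + 45737/1865613 = -533106331465/1865613 ≈ -2.8575e+5)
G + N = -197645 - 533106331465/1865613 = -901835412850/1865613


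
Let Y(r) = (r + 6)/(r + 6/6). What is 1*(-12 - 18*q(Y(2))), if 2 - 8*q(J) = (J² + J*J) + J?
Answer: 43/2 ≈ 21.500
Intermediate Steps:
Y(r) = (6 + r)/(1 + r) (Y(r) = (6 + r)/(r + 6*(⅙)) = (6 + r)/(r + 1) = (6 + r)/(1 + r))
q(J) = ¼ - J²/4 - J/8 (q(J) = ¼ - ((J² + J*J) + J)/8 = ¼ - ((J² + J²) + J)/8 = ¼ - (2*J² + J)/8 = ¼ - (J + 2*J²)/8 = ¼ + (-J²/4 - J/8) = ¼ - J²/4 - J/8)
1*(-12 - 18*q(Y(2))) = 1*(-12 - 18*(¼ - (6 + 2)²/(1 + 2)²/4 - (6 + 2)/(8*(1 + 2)))) = 1*(-12 - 18*(¼ - (8/3)²/4 - 8/(8*3))) = 1*(-12 - 18*(¼ - ((⅓)*8)²/4 - 8/24)) = 1*(-12 - 18*(¼ - (8/3)²/4 - ⅛*8/3)) = 1*(-12 - 18*(¼ - ¼*64/9 - ⅓)) = 1*(-12 - 18*(¼ - 16/9 - ⅓)) = 1*(-12 - 18*(-67/36)) = 1*(-12 + 67/2) = 1*(43/2) = 43/2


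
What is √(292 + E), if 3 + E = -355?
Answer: I*√66 ≈ 8.124*I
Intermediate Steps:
E = -358 (E = -3 - 355 = -358)
√(292 + E) = √(292 - 358) = √(-66) = I*√66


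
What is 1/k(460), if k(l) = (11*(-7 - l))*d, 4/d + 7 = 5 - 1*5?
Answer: 7/20548 ≈ 0.00034067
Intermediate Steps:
d = -4/7 (d = 4/(-7 + (5 - 1*5)) = 4/(-7 + (5 - 5)) = 4/(-7 + 0) = 4/(-7) = 4*(-⅐) = -4/7 ≈ -0.57143)
k(l) = 44 + 44*l/7 (k(l) = (11*(-7 - l))*(-4/7) = (-77 - 11*l)*(-4/7) = 44 + 44*l/7)
1/k(460) = 1/(44 + (44/7)*460) = 1/(44 + 20240/7) = 1/(20548/7) = 7/20548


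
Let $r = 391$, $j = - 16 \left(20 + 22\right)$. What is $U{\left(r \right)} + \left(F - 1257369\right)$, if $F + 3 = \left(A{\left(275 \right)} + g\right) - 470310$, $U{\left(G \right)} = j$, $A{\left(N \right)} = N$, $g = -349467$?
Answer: $-2077546$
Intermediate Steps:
$j = -672$ ($j = \left(-16\right) 42 = -672$)
$U{\left(G \right)} = -672$
$F = -819505$ ($F = -3 + \left(\left(275 - 349467\right) - 470310\right) = -3 - 819502 = -819505$)
$U{\left(r \right)} + \left(F - 1257369\right) = -672 - 2076874 = -2077546$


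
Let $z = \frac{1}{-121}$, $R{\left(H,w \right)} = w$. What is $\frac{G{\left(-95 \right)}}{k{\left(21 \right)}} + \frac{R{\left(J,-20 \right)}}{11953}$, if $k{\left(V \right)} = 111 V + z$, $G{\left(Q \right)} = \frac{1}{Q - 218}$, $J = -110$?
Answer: $- \frac{1767079313}{1055230562450} \approx -0.0016746$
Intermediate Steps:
$G{\left(Q \right)} = \frac{1}{-218 + Q}$
$z = - \frac{1}{121} \approx -0.0082645$
$k{\left(V \right)} = - \frac{1}{121} + 111 V$ ($k{\left(V \right)} = 111 V - \frac{1}{121} = - \frac{1}{121} + 111 V$)
$\frac{G{\left(-95 \right)}}{k{\left(21 \right)}} + \frac{R{\left(J,-20 \right)}}{11953} = \frac{1}{\left(-218 - 95\right) \left(- \frac{1}{121} + 111 \cdot 21\right)} - \frac{20}{11953} = \frac{1}{\left(-313\right) \left(- \frac{1}{121} + 2331\right)} - \frac{20}{11953} = - \frac{1}{313 \cdot \frac{282050}{121}} - \frac{20}{11953} = \left(- \frac{1}{313}\right) \frac{121}{282050} - \frac{20}{11953} = - \frac{121}{88281650} - \frac{20}{11953} = - \frac{1767079313}{1055230562450}$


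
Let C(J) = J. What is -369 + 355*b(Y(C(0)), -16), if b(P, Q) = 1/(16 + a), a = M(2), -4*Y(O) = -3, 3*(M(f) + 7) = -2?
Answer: -1632/5 ≈ -326.40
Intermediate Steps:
M(f) = -23/3 (M(f) = -7 + (⅓)*(-2) = -7 - ⅔ = -23/3)
Y(O) = ¾ (Y(O) = -¼*(-3) = ¾)
a = -23/3 ≈ -7.6667
b(P, Q) = 3/25 (b(P, Q) = 1/(16 - 23/3) = 1/(25/3) = 3/25)
-369 + 355*b(Y(C(0)), -16) = -369 + 355*(3/25) = -369 + 213/5 = -1632/5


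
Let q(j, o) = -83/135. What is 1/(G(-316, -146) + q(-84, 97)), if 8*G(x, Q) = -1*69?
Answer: -1080/9979 ≈ -0.10823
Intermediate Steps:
G(x, Q) = -69/8 (G(x, Q) = (-1*69)/8 = (⅛)*(-69) = -69/8)
q(j, o) = -83/135 (q(j, o) = -83*1/135 = -83/135)
1/(G(-316, -146) + q(-84, 97)) = 1/(-69/8 - 83/135) = 1/(-9979/1080) = -1080/9979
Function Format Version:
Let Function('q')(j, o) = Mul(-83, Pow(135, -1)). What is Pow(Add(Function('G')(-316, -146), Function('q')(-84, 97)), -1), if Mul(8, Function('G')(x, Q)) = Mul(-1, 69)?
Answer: Rational(-1080, 9979) ≈ -0.10823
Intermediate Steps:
Function('G')(x, Q) = Rational(-69, 8) (Function('G')(x, Q) = Mul(Rational(1, 8), Mul(-1, 69)) = Mul(Rational(1, 8), -69) = Rational(-69, 8))
Function('q')(j, o) = Rational(-83, 135) (Function('q')(j, o) = Mul(-83, Rational(1, 135)) = Rational(-83, 135))
Pow(Add(Function('G')(-316, -146), Function('q')(-84, 97)), -1) = Pow(Add(Rational(-69, 8), Rational(-83, 135)), -1) = Pow(Rational(-9979, 1080), -1) = Rational(-1080, 9979)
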